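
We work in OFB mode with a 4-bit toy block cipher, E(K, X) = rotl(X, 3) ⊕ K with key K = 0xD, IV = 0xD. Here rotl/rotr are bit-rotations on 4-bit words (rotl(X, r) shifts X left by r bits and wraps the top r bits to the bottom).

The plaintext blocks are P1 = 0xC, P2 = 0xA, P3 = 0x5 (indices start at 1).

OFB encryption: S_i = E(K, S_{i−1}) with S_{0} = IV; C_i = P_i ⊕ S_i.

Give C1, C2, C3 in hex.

C1 = 0xF, C2 = 0xE, C3 = 0xA

C1: S = E(K, 0xD) = 0x3; 0xC ⊕ 0x3 = 0xF.
C2: S = E(K, 0x3) = 0x4; 0xA ⊕ 0x4 = 0xE.
C3: S = E(K, 0x4) = 0xF; 0x5 ⊕ 0xF = 0xA.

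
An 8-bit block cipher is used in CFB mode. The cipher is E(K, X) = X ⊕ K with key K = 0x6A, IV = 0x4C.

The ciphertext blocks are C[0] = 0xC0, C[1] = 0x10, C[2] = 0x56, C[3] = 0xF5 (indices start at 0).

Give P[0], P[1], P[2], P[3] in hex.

CFB decryption: P_i = C_i ⊕ E(K, C_{i−1}), with C_{−1} = IV.
P[0]: E(K, 0x4C) = 0x26; 0xC0 ⊕ 0x26 = 0xE6.
P[1]: E(K, 0xC0) = 0xAA; 0x10 ⊕ 0xAA = 0xBA.
P[2]: E(K, 0x10) = 0x7A; 0x56 ⊕ 0x7A = 0x2C.
P[3]: E(K, 0x56) = 0x3C; 0xF5 ⊕ 0x3C = 0xC9.

P[0] = 0xE6, P[1] = 0xBA, P[2] = 0x2C, P[3] = 0xC9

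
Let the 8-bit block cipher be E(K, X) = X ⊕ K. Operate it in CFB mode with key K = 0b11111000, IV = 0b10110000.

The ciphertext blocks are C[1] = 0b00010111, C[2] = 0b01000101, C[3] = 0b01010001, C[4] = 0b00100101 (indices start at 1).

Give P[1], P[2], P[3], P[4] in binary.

CFB decryption: P_i = C_i ⊕ E(K, C_{i−1}), with C_{0} = IV.
P[1]: E(K, 0b10110000) = 0b01001000; 0b00010111 ⊕ 0b01001000 = 0b01011111.
P[2]: E(K, 0b00010111) = 0b11101111; 0b01000101 ⊕ 0b11101111 = 0b10101010.
P[3]: E(K, 0b01000101) = 0b10111101; 0b01010001 ⊕ 0b10111101 = 0b11101100.
P[4]: E(K, 0b01010001) = 0b10101001; 0b00100101 ⊕ 0b10101001 = 0b10001100.

P[1] = 0b01011111, P[2] = 0b10101010, P[3] = 0b11101100, P[4] = 0b10001100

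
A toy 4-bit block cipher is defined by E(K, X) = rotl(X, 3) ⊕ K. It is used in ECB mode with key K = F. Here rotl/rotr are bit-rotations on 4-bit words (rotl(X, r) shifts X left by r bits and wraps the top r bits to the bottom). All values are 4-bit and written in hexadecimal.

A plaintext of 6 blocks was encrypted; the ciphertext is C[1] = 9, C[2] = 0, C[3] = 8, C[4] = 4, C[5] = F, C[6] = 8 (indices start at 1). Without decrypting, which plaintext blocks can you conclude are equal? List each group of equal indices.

P[3] = P[6]

ECB encrypts each block independently with the same key, so equal ciphertext blocks imply equal plaintext blocks.
C[3] = C[6] = 8, so P[3] = P[6].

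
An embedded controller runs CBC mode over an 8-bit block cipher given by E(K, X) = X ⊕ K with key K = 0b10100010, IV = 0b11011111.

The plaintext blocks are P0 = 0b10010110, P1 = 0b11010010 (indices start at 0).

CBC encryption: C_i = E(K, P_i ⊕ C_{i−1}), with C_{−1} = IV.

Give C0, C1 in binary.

C0 = 0b11101011, C1 = 0b10011011

C0: P0 ⊕ 0b11011111 = 0b01001001; E(K, 0b01001001) = 0b11101011.
C1: P1 ⊕ 0b11101011 = 0b00111001; E(K, 0b00111001) = 0b10011011.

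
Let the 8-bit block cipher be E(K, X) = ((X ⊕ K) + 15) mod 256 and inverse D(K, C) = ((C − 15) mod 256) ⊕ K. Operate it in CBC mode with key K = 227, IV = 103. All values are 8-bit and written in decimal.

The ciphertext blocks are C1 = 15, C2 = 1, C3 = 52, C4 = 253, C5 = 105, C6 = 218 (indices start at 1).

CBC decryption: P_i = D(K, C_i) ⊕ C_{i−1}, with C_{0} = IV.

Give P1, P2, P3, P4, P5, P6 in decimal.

P1: D(K, 15) = 227; 227 ⊕ 103 = 132.
P2: D(K, 1) = 17; 17 ⊕ 15 = 30.
P3: D(K, 52) = 198; 198 ⊕ 1 = 199.
P4: D(K, 253) = 13; 13 ⊕ 52 = 57.
P5: D(K, 105) = 185; 185 ⊕ 253 = 68.
P6: D(K, 218) = 40; 40 ⊕ 105 = 65.

P1 = 132, P2 = 30, P3 = 199, P4 = 57, P5 = 68, P6 = 65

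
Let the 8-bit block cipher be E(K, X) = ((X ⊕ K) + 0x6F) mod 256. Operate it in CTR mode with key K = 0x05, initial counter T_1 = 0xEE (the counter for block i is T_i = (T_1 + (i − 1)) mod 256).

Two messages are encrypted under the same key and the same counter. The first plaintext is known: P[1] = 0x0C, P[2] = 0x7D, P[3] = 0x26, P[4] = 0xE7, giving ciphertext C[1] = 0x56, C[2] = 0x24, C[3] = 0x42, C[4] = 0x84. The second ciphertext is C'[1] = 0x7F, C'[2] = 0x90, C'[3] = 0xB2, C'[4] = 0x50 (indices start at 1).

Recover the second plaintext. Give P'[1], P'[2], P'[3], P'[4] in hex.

In CTR with a reused counter, both messages share the same keystream S_i, so C_i ⊕ C'_i = P_i ⊕ P'_i and thus P'_i = P_i ⊕ C_i ⊕ C'_i.
P'[1]: 0x0C ⊕ 0x56 ⊕ 0x7F = 0x25.
P'[2]: 0x7D ⊕ 0x24 ⊕ 0x90 = 0xC9.
P'[3]: 0x26 ⊕ 0x42 ⊕ 0xB2 = 0xD6.
P'[4]: 0xE7 ⊕ 0x84 ⊕ 0x50 = 0x33.

P'[1] = 0x25, P'[2] = 0xC9, P'[3] = 0xD6, P'[4] = 0x33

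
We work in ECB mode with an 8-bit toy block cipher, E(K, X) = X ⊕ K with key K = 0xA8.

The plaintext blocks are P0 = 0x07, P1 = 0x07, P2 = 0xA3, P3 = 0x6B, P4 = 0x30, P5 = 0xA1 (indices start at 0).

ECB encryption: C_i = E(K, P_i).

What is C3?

C3: E(K, 0x6B) = 0xC3.

C3 = 0xC3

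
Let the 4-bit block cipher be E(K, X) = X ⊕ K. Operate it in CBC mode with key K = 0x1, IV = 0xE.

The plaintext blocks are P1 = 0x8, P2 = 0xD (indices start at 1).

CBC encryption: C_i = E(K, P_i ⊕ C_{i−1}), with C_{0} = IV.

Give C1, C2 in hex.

C1 = 0x7, C2 = 0xB

C1: P1 ⊕ 0xE = 0x6; E(K, 0x6) = 0x7.
C2: P2 ⊕ 0x7 = 0xA; E(K, 0xA) = 0xB.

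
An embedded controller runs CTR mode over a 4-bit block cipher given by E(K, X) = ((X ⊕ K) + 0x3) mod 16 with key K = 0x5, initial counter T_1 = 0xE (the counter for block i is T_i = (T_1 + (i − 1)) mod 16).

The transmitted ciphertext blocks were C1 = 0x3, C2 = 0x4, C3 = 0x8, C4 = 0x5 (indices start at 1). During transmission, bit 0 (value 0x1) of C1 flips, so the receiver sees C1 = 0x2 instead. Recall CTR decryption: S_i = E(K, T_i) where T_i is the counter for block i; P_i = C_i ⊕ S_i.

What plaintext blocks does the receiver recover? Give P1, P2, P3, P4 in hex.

P1 = 0xC, P2 = 0x9, P3 = 0x0, P4 = 0x2

Only C1 changed, to 0x2. In CTR, a change in C_i flips the same bit in P_i only; the keystream is unaffected. Decrypting the received ciphertext:
P1: T = 0xE, S = E(K, T) = 0xE; 0x2 ⊕ 0xE = 0xC.
P2: T = 0xF, S = E(K, T) = 0xD; 0x4 ⊕ 0xD = 0x9.
P3: T = 0x0, S = E(K, T) = 0x8; 0x8 ⊕ 0x8 = 0x0.
P4: T = 0x1, S = E(K, T) = 0x7; 0x5 ⊕ 0x7 = 0x2.
Blocks that differ from the original plaintext: P1.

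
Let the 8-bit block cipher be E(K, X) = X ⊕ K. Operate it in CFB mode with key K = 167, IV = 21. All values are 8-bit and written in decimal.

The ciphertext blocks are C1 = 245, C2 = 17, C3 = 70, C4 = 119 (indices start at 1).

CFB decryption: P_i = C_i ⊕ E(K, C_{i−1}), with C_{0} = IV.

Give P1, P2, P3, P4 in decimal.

P1 = 71, P2 = 67, P3 = 240, P4 = 150

P1: E(K, 21) = 178; 245 ⊕ 178 = 71.
P2: E(K, 245) = 82; 17 ⊕ 82 = 67.
P3: E(K, 17) = 182; 70 ⊕ 182 = 240.
P4: E(K, 70) = 225; 119 ⊕ 225 = 150.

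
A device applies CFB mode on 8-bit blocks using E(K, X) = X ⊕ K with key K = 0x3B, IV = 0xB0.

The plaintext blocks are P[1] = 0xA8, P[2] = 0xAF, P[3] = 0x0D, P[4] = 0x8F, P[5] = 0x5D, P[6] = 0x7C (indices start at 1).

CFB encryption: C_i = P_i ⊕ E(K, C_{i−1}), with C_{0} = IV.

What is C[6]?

C[1]: E(K, 0xB0) = 0x8B; 0xA8 ⊕ 0x8B = 0x23.
C[2]: E(K, 0x23) = 0x18; 0xAF ⊕ 0x18 = 0xB7.
C[3]: E(K, 0xB7) = 0x8C; 0x0D ⊕ 0x8C = 0x81.
C[4]: E(K, 0x81) = 0xBA; 0x8F ⊕ 0xBA = 0x35.
C[5]: E(K, 0x35) = 0x0E; 0x5D ⊕ 0x0E = 0x53.
C[6]: E(K, 0x53) = 0x68; 0x7C ⊕ 0x68 = 0x14.

C[6] = 0x14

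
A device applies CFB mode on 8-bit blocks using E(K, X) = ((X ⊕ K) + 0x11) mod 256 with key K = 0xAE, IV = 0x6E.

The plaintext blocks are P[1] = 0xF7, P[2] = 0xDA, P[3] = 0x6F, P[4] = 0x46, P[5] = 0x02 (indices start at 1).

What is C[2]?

CFB encryption: C_i = P_i ⊕ E(K, C_{i−1}), with C_{0} = IV.
C[1]: E(K, 0x6E) = 0xD1; 0xF7 ⊕ 0xD1 = 0x26.
C[2]: E(K, 0x26) = 0x99; 0xDA ⊕ 0x99 = 0x43.

C[2] = 0x43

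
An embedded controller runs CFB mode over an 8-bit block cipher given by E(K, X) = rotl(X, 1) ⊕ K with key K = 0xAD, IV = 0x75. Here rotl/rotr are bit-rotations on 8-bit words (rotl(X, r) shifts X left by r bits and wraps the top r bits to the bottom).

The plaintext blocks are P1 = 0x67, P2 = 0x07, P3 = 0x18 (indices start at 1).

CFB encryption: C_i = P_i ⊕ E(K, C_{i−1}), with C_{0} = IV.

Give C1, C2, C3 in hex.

C1: E(K, 0x75) = 0x47; 0x67 ⊕ 0x47 = 0x20.
C2: E(K, 0x20) = 0xED; 0x07 ⊕ 0xED = 0xEA.
C3: E(K, 0xEA) = 0x78; 0x18 ⊕ 0x78 = 0x60.

C1 = 0x20, C2 = 0xEA, C3 = 0x60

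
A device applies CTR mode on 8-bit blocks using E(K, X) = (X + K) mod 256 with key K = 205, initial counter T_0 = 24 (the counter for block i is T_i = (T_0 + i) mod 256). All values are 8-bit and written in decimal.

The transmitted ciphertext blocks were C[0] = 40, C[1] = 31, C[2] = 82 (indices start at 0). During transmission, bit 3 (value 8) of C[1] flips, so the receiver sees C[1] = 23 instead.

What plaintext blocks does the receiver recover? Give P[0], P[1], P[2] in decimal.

P[0] = 205, P[1] = 241, P[2] = 181

CTR decryption: S_i = E(K, T_i) where T_i is the counter for block i; P_i = C_i ⊕ S_i.
Only C[1] changed, to 23. In CTR, a change in C_i flips the same bit in P_i only; the keystream is unaffected. Decrypting the received ciphertext:
P[0]: T = 24, S = E(K, T) = 229; 40 ⊕ 229 = 205.
P[1]: T = 25, S = E(K, T) = 230; 23 ⊕ 230 = 241.
P[2]: T = 26, S = E(K, T) = 231; 82 ⊕ 231 = 181.
Blocks that differ from the original plaintext: P[1].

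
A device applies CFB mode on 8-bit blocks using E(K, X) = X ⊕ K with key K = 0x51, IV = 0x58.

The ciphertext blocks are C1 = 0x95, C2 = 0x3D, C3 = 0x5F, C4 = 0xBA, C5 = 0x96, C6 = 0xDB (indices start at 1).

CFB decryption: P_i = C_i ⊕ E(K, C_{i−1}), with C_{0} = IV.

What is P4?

P4: E(K, 0x5F) = 0x0E; 0xBA ⊕ 0x0E = 0xB4.

P4 = 0xB4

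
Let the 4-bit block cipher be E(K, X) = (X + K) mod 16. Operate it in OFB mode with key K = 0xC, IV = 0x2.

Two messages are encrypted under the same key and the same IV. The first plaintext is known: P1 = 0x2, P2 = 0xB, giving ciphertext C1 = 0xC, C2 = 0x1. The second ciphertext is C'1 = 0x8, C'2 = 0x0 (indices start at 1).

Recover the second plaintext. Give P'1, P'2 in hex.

P'1 = 0x6, P'2 = 0xA

In OFB with a reused IV, both messages share the same keystream S_i, so C_i ⊕ C'_i = P_i ⊕ P'_i and thus P'_i = P_i ⊕ C_i ⊕ C'_i.
P'1: 0x2 ⊕ 0xC ⊕ 0x8 = 0x6.
P'2: 0xB ⊕ 0x1 ⊕ 0x0 = 0xA.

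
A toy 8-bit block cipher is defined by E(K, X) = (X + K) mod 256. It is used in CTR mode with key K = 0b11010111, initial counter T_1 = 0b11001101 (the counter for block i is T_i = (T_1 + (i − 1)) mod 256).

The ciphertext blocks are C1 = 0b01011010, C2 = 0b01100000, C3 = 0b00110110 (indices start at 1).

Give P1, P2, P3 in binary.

CTR decryption: S_i = E(K, T_i) where T_i is the counter for block i; P_i = C_i ⊕ S_i.
P1: T = 0b11001101, S = E(K, T) = 0b10100100; 0b01011010 ⊕ 0b10100100 = 0b11111110.
P2: T = 0b11001110, S = E(K, T) = 0b10100101; 0b01100000 ⊕ 0b10100101 = 0b11000101.
P3: T = 0b11001111, S = E(K, T) = 0b10100110; 0b00110110 ⊕ 0b10100110 = 0b10010000.

P1 = 0b11111110, P2 = 0b11000101, P3 = 0b10010000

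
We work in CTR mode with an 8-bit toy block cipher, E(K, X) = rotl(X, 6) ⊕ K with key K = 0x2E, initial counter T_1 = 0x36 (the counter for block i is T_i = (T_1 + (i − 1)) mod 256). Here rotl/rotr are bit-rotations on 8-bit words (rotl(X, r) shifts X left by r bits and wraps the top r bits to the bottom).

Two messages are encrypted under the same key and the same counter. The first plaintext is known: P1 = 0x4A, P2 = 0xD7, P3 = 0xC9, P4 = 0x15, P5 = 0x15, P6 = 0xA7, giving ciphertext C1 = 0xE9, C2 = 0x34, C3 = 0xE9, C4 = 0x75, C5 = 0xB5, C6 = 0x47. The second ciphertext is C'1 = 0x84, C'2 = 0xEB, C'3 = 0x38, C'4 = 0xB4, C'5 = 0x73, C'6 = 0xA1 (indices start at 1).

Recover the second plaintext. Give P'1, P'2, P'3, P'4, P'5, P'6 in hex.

P'1 = 0x27, P'2 = 0x08, P'3 = 0x18, P'4 = 0xD4, P'5 = 0xD3, P'6 = 0x41

In CTR with a reused counter, both messages share the same keystream S_i, so C_i ⊕ C'_i = P_i ⊕ P'_i and thus P'_i = P_i ⊕ C_i ⊕ C'_i.
P'1: 0x4A ⊕ 0xE9 ⊕ 0x84 = 0x27.
P'2: 0xD7 ⊕ 0x34 ⊕ 0xEB = 0x08.
P'3: 0xC9 ⊕ 0xE9 ⊕ 0x38 = 0x18.
P'4: 0x15 ⊕ 0x75 ⊕ 0xB4 = 0xD4.
P'5: 0x15 ⊕ 0xB5 ⊕ 0x73 = 0xD3.
P'6: 0xA7 ⊕ 0x47 ⊕ 0xA1 = 0x41.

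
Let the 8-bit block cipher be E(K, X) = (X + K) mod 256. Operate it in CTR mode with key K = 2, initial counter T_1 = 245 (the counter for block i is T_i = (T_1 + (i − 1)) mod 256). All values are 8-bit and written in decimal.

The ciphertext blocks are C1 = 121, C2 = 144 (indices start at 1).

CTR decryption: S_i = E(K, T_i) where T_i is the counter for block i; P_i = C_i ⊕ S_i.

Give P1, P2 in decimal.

P1 = 142, P2 = 104

P1: T = 245, S = E(K, T) = 247; 121 ⊕ 247 = 142.
P2: T = 246, S = E(K, T) = 248; 144 ⊕ 248 = 104.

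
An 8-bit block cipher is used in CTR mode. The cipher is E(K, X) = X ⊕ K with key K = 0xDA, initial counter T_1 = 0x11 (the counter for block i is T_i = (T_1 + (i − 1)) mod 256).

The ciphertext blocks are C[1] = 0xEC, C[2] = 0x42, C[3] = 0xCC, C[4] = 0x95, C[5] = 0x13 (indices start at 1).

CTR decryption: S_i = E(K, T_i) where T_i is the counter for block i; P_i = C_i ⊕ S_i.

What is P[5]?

P[5] = 0xDC

P[5]: T = 0x15, S = E(K, T) = 0xCF; 0x13 ⊕ 0xCF = 0xDC.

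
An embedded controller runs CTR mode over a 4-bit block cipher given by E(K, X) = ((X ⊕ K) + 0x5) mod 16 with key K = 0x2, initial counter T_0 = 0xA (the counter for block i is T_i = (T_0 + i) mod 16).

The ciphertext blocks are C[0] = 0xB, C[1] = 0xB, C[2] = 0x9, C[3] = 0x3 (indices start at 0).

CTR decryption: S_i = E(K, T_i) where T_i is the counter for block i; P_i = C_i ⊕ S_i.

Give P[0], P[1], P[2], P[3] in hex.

P[0] = 0x6, P[1] = 0x5, P[2] = 0xA, P[3] = 0x7

P[0]: T = 0xA, S = E(K, T) = 0xD; 0xB ⊕ 0xD = 0x6.
P[1]: T = 0xB, S = E(K, T) = 0xE; 0xB ⊕ 0xE = 0x5.
P[2]: T = 0xC, S = E(K, T) = 0x3; 0x9 ⊕ 0x3 = 0xA.
P[3]: T = 0xD, S = E(K, T) = 0x4; 0x3 ⊕ 0x4 = 0x7.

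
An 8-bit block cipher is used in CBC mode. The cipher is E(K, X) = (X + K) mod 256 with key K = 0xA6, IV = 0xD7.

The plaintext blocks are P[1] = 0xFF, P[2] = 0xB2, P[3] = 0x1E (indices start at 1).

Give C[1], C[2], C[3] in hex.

CBC encryption: C_i = E(K, P_i ⊕ C_{i−1}), with C_{0} = IV.
C[1]: P[1] ⊕ 0xD7 = 0x28; E(K, 0x28) = 0xCE.
C[2]: P[2] ⊕ 0xCE = 0x7C; E(K, 0x7C) = 0x22.
C[3]: P[3] ⊕ 0x22 = 0x3C; E(K, 0x3C) = 0xE2.

C[1] = 0xCE, C[2] = 0x22, C[3] = 0xE2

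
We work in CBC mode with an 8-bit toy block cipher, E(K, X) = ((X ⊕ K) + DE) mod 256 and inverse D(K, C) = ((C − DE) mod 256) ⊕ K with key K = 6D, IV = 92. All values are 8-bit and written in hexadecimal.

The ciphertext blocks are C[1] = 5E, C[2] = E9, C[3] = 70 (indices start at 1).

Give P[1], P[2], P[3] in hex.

CBC decryption: P_i = D(K, C_i) ⊕ C_{i−1}, with C_{0} = IV.
P[1]: D(K, 5E) = ED; ED ⊕ 92 = 7F.
P[2]: D(K, E9) = 66; 66 ⊕ 5E = 38.
P[3]: D(K, 70) = FF; FF ⊕ E9 = 16.

P[1] = 7F, P[2] = 38, P[3] = 16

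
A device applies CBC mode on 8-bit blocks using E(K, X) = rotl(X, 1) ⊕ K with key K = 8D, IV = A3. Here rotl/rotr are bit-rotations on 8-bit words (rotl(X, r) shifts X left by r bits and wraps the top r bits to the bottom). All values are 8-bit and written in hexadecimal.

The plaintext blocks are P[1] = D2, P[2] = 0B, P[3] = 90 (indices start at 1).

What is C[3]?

CBC encryption: C_i = E(K, P_i ⊕ C_{i−1}), with C_{0} = IV.
C[1]: P[1] ⊕ A3 = 71; E(K, 71) = 6F.
C[2]: P[2] ⊕ 6F = 64; E(K, 64) = 45.
C[3]: P[3] ⊕ 45 = D5; E(K, D5) = 26.

C[3] = 26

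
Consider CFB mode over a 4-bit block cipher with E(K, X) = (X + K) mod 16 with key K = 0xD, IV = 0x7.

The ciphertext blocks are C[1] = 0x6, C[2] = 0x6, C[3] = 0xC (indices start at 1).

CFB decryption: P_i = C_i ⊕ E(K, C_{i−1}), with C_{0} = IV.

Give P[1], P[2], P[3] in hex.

P[1] = 0x2, P[2] = 0x5, P[3] = 0xF

P[1]: E(K, 0x7) = 0x4; 0x6 ⊕ 0x4 = 0x2.
P[2]: E(K, 0x6) = 0x3; 0x6 ⊕ 0x3 = 0x5.
P[3]: E(K, 0x6) = 0x3; 0xC ⊕ 0x3 = 0xF.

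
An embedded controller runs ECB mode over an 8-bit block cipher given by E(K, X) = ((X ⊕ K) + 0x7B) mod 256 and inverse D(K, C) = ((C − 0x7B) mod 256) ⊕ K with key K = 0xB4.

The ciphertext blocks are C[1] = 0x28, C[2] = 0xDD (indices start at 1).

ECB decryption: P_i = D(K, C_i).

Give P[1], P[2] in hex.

P[1] = 0x19, P[2] = 0xD6

P[1]: D(K, 0x28) = 0x19.
P[2]: D(K, 0xDD) = 0xD6.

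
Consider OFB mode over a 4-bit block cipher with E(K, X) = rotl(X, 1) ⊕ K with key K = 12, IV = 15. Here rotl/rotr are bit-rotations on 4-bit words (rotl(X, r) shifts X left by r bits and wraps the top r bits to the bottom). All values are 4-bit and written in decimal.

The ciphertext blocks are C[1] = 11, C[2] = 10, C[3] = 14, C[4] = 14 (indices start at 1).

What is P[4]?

OFB decryption: S_i = E(K, S_{i−1}) with S_{0} = IV; P_i = C_i ⊕ S_i.
P[1]: S = E(K, 15) = 3; 11 ⊕ 3 = 8.
P[2]: S = E(K, 3) = 10; 10 ⊕ 10 = 0.
P[3]: S = E(K, 10) = 9; 14 ⊕ 9 = 7.
P[4]: S = E(K, 9) = 15; 14 ⊕ 15 = 1.

P[4] = 1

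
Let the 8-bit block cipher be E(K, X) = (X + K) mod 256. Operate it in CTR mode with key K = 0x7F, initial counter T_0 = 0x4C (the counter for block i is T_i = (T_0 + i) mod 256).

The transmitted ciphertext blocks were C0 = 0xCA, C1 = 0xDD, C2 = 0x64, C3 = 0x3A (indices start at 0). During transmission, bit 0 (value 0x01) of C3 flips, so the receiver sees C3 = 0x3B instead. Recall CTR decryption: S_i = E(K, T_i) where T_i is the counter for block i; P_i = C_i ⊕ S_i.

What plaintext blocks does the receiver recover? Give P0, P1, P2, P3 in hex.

Only C3 changed, to 0x3B. In CTR, a change in C_i flips the same bit in P_i only; the keystream is unaffected. Decrypting the received ciphertext:
P0: T = 0x4C, S = E(K, T) = 0xCB; 0xCA ⊕ 0xCB = 0x01.
P1: T = 0x4D, S = E(K, T) = 0xCC; 0xDD ⊕ 0xCC = 0x11.
P2: T = 0x4E, S = E(K, T) = 0xCD; 0x64 ⊕ 0xCD = 0xA9.
P3: T = 0x4F, S = E(K, T) = 0xCE; 0x3B ⊕ 0xCE = 0xF5.
Blocks that differ from the original plaintext: P3.

P0 = 0x01, P1 = 0x11, P2 = 0xA9, P3 = 0xF5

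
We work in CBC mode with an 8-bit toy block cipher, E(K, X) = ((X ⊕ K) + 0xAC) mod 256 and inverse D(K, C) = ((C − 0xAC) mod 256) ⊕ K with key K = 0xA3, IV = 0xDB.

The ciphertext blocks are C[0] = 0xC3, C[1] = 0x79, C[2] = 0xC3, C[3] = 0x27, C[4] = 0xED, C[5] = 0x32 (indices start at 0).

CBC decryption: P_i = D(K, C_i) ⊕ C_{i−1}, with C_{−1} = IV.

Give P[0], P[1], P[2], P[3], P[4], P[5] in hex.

P[0]: D(K, 0xC3) = 0xB4; 0xB4 ⊕ 0xDB = 0x6F.
P[1]: D(K, 0x79) = 0x6E; 0x6E ⊕ 0xC3 = 0xAD.
P[2]: D(K, 0xC3) = 0xB4; 0xB4 ⊕ 0x79 = 0xCD.
P[3]: D(K, 0x27) = 0xD8; 0xD8 ⊕ 0xC3 = 0x1B.
P[4]: D(K, 0xED) = 0xE2; 0xE2 ⊕ 0x27 = 0xC5.
P[5]: D(K, 0x32) = 0x25; 0x25 ⊕ 0xED = 0xC8.

P[0] = 0x6F, P[1] = 0xAD, P[2] = 0xCD, P[3] = 0x1B, P[4] = 0xC5, P[5] = 0xC8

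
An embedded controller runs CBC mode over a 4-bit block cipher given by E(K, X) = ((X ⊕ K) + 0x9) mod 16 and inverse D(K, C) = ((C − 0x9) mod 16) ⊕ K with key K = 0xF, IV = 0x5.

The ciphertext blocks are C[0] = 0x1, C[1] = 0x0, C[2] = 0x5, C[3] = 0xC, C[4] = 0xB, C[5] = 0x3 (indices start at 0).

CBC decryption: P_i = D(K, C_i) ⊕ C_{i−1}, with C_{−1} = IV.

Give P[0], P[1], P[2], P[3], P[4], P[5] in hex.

P[0] = 0x2, P[1] = 0x9, P[2] = 0x3, P[3] = 0x9, P[4] = 0x1, P[5] = 0xE

P[0]: D(K, 0x1) = 0x7; 0x7 ⊕ 0x5 = 0x2.
P[1]: D(K, 0x0) = 0x8; 0x8 ⊕ 0x1 = 0x9.
P[2]: D(K, 0x5) = 0x3; 0x3 ⊕ 0x0 = 0x3.
P[3]: D(K, 0xC) = 0xC; 0xC ⊕ 0x5 = 0x9.
P[4]: D(K, 0xB) = 0xD; 0xD ⊕ 0xC = 0x1.
P[5]: D(K, 0x3) = 0x5; 0x5 ⊕ 0xB = 0xE.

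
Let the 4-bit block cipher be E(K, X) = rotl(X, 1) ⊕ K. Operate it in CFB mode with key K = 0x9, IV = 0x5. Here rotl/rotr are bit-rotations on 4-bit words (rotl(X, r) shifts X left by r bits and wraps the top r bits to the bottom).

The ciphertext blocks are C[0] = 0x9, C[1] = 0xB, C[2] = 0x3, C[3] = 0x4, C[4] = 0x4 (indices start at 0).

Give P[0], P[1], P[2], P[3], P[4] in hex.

CFB decryption: P_i = C_i ⊕ E(K, C_{i−1}), with C_{−1} = IV.
P[0]: E(K, 0x5) = 0x3; 0x9 ⊕ 0x3 = 0xA.
P[1]: E(K, 0x9) = 0xA; 0xB ⊕ 0xA = 0x1.
P[2]: E(K, 0xB) = 0xE; 0x3 ⊕ 0xE = 0xD.
P[3]: E(K, 0x3) = 0xF; 0x4 ⊕ 0xF = 0xB.
P[4]: E(K, 0x4) = 0x1; 0x4 ⊕ 0x1 = 0x5.

P[0] = 0xA, P[1] = 0x1, P[2] = 0xD, P[3] = 0xB, P[4] = 0x5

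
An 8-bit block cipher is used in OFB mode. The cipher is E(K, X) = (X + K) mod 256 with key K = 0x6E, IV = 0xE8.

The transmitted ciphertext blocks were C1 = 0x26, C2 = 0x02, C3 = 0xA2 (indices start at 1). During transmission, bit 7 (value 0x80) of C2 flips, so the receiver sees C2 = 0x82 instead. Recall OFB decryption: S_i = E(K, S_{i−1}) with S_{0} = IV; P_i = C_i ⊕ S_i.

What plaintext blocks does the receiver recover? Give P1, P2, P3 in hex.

P1 = 0x70, P2 = 0x46, P3 = 0x90

Only C2 changed, to 0x82. In OFB, a change in C_i flips the same bit in P_i only; the keystream is unaffected. Decrypting the received ciphertext:
P1: S = E(K, 0xE8) = 0x56; 0x26 ⊕ 0x56 = 0x70.
P2: S = E(K, 0x56) = 0xC4; 0x82 ⊕ 0xC4 = 0x46.
P3: S = E(K, 0xC4) = 0x32; 0xA2 ⊕ 0x32 = 0x90.
Blocks that differ from the original plaintext: P2.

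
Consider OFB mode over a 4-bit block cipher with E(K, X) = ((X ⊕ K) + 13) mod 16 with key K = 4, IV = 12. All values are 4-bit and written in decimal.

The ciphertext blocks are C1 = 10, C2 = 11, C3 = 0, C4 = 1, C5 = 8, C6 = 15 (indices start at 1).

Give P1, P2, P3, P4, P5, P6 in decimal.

P1 = 15, P2 = 5, P3 = 7, P4 = 1, P5 = 9, P6 = 13

OFB decryption: S_i = E(K, S_{i−1}) with S_{0} = IV; P_i = C_i ⊕ S_i.
P1: S = E(K, 12) = 5; 10 ⊕ 5 = 15.
P2: S = E(K, 5) = 14; 11 ⊕ 14 = 5.
P3: S = E(K, 14) = 7; 0 ⊕ 7 = 7.
P4: S = E(K, 7) = 0; 1 ⊕ 0 = 1.
P5: S = E(K, 0) = 1; 8 ⊕ 1 = 9.
P6: S = E(K, 1) = 2; 15 ⊕ 2 = 13.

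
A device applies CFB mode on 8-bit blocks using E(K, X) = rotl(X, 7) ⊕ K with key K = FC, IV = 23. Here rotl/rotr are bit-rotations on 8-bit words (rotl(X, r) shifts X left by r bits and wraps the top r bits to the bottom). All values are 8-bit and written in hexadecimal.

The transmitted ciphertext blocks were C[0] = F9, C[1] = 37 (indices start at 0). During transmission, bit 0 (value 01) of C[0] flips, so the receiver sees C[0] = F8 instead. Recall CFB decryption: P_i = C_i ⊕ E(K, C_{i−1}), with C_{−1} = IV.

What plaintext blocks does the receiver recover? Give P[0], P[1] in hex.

Only C[0] changed, to F8. In CFB, a change in C_i flips the same bit in P_i and garbles P_{i+1}. Decrypting the received ciphertext:
P[0]: E(K, 23) = 6D; F8 ⊕ 6D = 95.
P[1]: E(K, F8) = 80; 37 ⊕ 80 = B7.
Blocks that differ from the original plaintext: P[0], P[1].

P[0] = 95, P[1] = B7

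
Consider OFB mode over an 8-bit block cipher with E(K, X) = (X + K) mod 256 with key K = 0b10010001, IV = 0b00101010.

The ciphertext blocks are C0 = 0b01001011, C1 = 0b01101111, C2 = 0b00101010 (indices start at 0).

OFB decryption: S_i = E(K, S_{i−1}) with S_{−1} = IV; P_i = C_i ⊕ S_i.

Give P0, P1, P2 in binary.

P0: S = E(K, 0b00101010) = 0b10111011; 0b01001011 ⊕ 0b10111011 = 0b11110000.
P1: S = E(K, 0b10111011) = 0b01001100; 0b01101111 ⊕ 0b01001100 = 0b00100011.
P2: S = E(K, 0b01001100) = 0b11011101; 0b00101010 ⊕ 0b11011101 = 0b11110111.

P0 = 0b11110000, P1 = 0b00100011, P2 = 0b11110111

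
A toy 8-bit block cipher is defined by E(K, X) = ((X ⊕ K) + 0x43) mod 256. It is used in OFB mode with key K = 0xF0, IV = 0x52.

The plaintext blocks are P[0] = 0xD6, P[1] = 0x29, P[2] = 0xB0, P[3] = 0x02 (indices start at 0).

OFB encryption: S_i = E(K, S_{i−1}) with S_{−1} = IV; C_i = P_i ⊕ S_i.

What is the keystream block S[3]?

0x5E

C[0]: S = E(K, 0x52) = 0xE5; 0xD6 ⊕ 0xE5 = 0x33.
C[1]: S = E(K, 0xE5) = 0x58; 0x29 ⊕ 0x58 = 0x71.
C[2]: S = E(K, 0x58) = 0xEB; 0xB0 ⊕ 0xEB = 0x5B.
C[3]: S = E(K, 0xEB) = 0x5E; 0x02 ⊕ 0x5E = 0x5C.
So S[3] = 0x5E.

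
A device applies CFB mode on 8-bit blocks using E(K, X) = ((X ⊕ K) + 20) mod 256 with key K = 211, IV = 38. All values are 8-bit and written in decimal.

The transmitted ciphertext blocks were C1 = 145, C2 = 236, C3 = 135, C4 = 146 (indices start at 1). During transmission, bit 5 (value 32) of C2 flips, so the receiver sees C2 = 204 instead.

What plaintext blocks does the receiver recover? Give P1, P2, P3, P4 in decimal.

CFB decryption: P_i = C_i ⊕ E(K, C_{i−1}), with C_{0} = IV.
Only C2 changed, to 204. In CFB, a change in C_i flips the same bit in P_i and garbles P_{i+1}. Decrypting the received ciphertext:
P1: E(K, 38) = 9; 145 ⊕ 9 = 152.
P2: E(K, 145) = 86; 204 ⊕ 86 = 154.
P3: E(K, 204) = 51; 135 ⊕ 51 = 180.
P4: E(K, 135) = 104; 146 ⊕ 104 = 250.
Blocks that differ from the original plaintext: P2, P3.

P1 = 152, P2 = 154, P3 = 180, P4 = 250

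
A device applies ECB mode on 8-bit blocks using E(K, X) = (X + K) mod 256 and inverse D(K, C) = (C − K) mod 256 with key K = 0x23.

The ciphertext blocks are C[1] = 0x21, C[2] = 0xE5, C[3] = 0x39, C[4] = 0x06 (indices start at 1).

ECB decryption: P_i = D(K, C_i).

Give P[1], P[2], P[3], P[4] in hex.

P[1]: D(K, 0x21) = 0xFE.
P[2]: D(K, 0xE5) = 0xC2.
P[3]: D(K, 0x39) = 0x16.
P[4]: D(K, 0x06) = 0xE3.

P[1] = 0xFE, P[2] = 0xC2, P[3] = 0x16, P[4] = 0xE3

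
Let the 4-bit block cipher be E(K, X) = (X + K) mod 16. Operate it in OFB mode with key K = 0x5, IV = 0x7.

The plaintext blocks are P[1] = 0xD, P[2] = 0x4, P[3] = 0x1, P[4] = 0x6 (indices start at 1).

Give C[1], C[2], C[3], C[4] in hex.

C[1] = 0x1, C[2] = 0x5, C[3] = 0x7, C[4] = 0xD

OFB encryption: S_i = E(K, S_{i−1}) with S_{0} = IV; C_i = P_i ⊕ S_i.
C[1]: S = E(K, 0x7) = 0xC; 0xD ⊕ 0xC = 0x1.
C[2]: S = E(K, 0xC) = 0x1; 0x4 ⊕ 0x1 = 0x5.
C[3]: S = E(K, 0x1) = 0x6; 0x1 ⊕ 0x6 = 0x7.
C[4]: S = E(K, 0x6) = 0xB; 0x6 ⊕ 0xB = 0xD.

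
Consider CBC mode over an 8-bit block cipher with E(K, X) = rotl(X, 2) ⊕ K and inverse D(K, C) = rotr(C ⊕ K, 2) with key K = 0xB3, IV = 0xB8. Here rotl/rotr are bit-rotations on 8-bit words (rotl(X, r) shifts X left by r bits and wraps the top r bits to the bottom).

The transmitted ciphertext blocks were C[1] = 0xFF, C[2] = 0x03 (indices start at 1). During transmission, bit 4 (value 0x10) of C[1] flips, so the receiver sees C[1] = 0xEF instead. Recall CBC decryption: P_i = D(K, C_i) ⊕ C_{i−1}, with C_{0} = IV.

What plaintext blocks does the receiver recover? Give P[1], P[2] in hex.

Only C[1] changed, to 0xEF. In CBC, a change in C_i garbles P_i and flips the same bit in P_{i+1}. Decrypting the received ciphertext:
P[1]: D(K, 0xEF) = 0x17; 0x17 ⊕ 0xB8 = 0xAF.
P[2]: D(K, 0x03) = 0x2C; 0x2C ⊕ 0xEF = 0xC3.
Blocks that differ from the original plaintext: P[1], P[2].

P[1] = 0xAF, P[2] = 0xC3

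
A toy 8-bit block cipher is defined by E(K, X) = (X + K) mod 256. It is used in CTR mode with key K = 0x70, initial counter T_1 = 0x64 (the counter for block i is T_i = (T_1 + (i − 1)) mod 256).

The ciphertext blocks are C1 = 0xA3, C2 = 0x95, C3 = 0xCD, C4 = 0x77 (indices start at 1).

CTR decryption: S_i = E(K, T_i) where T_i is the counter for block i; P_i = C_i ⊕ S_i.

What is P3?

P3 = 0x1B

P3: T = 0x66, S = E(K, T) = 0xD6; 0xCD ⊕ 0xD6 = 0x1B.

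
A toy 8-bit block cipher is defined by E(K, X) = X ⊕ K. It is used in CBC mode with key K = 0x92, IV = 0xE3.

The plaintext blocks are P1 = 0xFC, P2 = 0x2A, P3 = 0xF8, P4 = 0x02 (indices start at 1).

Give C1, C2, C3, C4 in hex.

CBC encryption: C_i = E(K, P_i ⊕ C_{i−1}), with C_{0} = IV.
C1: P1 ⊕ 0xE3 = 0x1F; E(K, 0x1F) = 0x8D.
C2: P2 ⊕ 0x8D = 0xA7; E(K, 0xA7) = 0x35.
C3: P3 ⊕ 0x35 = 0xCD; E(K, 0xCD) = 0x5F.
C4: P4 ⊕ 0x5F = 0x5D; E(K, 0x5D) = 0xCF.

C1 = 0x8D, C2 = 0x35, C3 = 0x5F, C4 = 0xCF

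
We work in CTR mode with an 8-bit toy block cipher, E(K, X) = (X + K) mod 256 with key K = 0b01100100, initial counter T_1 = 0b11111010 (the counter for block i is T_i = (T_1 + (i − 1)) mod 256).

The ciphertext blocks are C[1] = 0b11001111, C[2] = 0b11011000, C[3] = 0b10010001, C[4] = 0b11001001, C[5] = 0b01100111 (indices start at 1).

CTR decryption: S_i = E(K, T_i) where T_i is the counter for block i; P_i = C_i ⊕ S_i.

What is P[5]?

P[5] = 0b00000101

P[5]: T = 0b11111110, S = E(K, T) = 0b01100010; 0b01100111 ⊕ 0b01100010 = 0b00000101.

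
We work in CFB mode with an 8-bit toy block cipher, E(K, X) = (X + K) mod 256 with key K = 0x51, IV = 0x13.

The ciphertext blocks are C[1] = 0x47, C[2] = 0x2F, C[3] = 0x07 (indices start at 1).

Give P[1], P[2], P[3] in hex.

P[1] = 0x23, P[2] = 0xB7, P[3] = 0x87

CFB decryption: P_i = C_i ⊕ E(K, C_{i−1}), with C_{0} = IV.
P[1]: E(K, 0x13) = 0x64; 0x47 ⊕ 0x64 = 0x23.
P[2]: E(K, 0x47) = 0x98; 0x2F ⊕ 0x98 = 0xB7.
P[3]: E(K, 0x2F) = 0x80; 0x07 ⊕ 0x80 = 0x87.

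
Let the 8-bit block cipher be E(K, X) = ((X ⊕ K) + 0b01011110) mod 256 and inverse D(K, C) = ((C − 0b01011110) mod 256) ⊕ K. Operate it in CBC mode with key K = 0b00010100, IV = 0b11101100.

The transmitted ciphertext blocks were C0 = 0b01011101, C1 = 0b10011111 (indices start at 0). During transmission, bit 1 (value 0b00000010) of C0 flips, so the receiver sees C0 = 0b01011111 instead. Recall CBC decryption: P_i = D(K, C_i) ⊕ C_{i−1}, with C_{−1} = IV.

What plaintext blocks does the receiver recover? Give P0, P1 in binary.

Only C0 changed, to 0b01011111. In CBC, a change in C_i garbles P_i and flips the same bit in P_{i+1}. Decrypting the received ciphertext:
P0: D(K, 0b01011111) = 0b00010101; 0b00010101 ⊕ 0b11101100 = 0b11111001.
P1: D(K, 0b10011111) = 0b01010101; 0b01010101 ⊕ 0b01011111 = 0b00001010.
Blocks that differ from the original plaintext: P0, P1.

P0 = 0b11111001, P1 = 0b00001010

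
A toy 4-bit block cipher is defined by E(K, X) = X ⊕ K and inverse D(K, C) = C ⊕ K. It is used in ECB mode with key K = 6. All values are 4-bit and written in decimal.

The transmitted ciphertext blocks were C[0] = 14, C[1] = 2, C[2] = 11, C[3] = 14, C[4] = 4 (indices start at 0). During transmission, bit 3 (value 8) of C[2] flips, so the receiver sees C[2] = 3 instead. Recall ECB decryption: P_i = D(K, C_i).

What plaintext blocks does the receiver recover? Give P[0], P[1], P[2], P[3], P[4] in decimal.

Only C[2] changed, to 3. In ECB, a change in C_i affects only P_i. Decrypting the received ciphertext:
P[0]: D(K, 14) = 8.
P[1]: D(K, 2) = 4.
P[2]: D(K, 3) = 5.
P[3]: D(K, 14) = 8.
P[4]: D(K, 4) = 2.
Blocks that differ from the original plaintext: P[2].

P[0] = 8, P[1] = 4, P[2] = 5, P[3] = 8, P[4] = 2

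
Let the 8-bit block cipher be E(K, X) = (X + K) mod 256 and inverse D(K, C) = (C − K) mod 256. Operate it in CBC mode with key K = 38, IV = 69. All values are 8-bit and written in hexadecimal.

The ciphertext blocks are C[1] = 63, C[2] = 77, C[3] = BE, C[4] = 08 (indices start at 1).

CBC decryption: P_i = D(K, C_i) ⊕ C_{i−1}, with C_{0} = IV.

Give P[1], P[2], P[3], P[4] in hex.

P[1]: D(K, 63) = 2B; 2B ⊕ 69 = 42.
P[2]: D(K, 77) = 3F; 3F ⊕ 63 = 5C.
P[3]: D(K, BE) = 86; 86 ⊕ 77 = F1.
P[4]: D(K, 08) = D0; D0 ⊕ BE = 6E.

P[1] = 42, P[2] = 5C, P[3] = F1, P[4] = 6E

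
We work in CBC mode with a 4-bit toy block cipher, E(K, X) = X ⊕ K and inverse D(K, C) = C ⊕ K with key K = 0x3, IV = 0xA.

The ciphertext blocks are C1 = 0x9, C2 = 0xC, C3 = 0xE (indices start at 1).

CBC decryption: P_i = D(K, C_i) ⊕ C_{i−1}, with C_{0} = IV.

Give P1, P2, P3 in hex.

P1: D(K, 0x9) = 0xA; 0xA ⊕ 0xA = 0x0.
P2: D(K, 0xC) = 0xF; 0xF ⊕ 0x9 = 0x6.
P3: D(K, 0xE) = 0xD; 0xD ⊕ 0xC = 0x1.

P1 = 0x0, P2 = 0x6, P3 = 0x1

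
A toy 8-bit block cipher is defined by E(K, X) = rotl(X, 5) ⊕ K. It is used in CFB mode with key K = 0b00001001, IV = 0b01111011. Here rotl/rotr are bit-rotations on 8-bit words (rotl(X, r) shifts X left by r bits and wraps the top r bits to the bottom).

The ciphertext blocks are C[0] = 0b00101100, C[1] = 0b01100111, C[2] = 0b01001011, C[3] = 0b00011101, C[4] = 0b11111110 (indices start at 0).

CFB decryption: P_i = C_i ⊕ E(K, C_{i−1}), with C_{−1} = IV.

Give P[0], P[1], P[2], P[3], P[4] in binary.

P[0]: E(K, 0b01111011) = 0b01100110; 0b00101100 ⊕ 0b01100110 = 0b01001010.
P[1]: E(K, 0b00101100) = 0b10001100; 0b01100111 ⊕ 0b10001100 = 0b11101011.
P[2]: E(K, 0b01100111) = 0b11100101; 0b01001011 ⊕ 0b11100101 = 0b10101110.
P[3]: E(K, 0b01001011) = 0b01100000; 0b00011101 ⊕ 0b01100000 = 0b01111101.
P[4]: E(K, 0b00011101) = 0b10101010; 0b11111110 ⊕ 0b10101010 = 0b01010100.

P[0] = 0b01001010, P[1] = 0b11101011, P[2] = 0b10101110, P[3] = 0b01111101, P[4] = 0b01010100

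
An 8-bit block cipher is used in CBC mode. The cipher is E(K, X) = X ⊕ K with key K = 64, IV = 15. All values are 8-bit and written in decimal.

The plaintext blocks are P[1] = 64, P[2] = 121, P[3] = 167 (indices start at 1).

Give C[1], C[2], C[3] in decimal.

C[1] = 15, C[2] = 54, C[3] = 209

CBC encryption: C_i = E(K, P_i ⊕ C_{i−1}), with C_{0} = IV.
C[1]: P[1] ⊕ 15 = 79; E(K, 79) = 15.
C[2]: P[2] ⊕ 15 = 118; E(K, 118) = 54.
C[3]: P[3] ⊕ 54 = 145; E(K, 145) = 209.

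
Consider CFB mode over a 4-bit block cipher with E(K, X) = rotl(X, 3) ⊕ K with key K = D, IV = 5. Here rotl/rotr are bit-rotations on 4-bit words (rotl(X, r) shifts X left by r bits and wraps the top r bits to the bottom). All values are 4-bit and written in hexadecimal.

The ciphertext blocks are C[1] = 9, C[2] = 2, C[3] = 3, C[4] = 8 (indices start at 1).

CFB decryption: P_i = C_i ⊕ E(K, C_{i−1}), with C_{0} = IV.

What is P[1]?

P[1] = E

P[1]: E(K, 5) = 7; 9 ⊕ 7 = E.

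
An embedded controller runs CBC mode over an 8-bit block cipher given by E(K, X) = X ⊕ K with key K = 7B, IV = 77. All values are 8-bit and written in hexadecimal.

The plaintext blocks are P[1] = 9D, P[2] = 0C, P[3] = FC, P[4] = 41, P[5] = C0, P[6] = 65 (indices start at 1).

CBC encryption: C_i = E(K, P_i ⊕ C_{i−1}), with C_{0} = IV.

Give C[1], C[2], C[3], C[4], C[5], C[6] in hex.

C[1] = 91, C[2] = E6, C[3] = 61, C[4] = 5B, C[5] = E0, C[6] = FE

C[1]: P[1] ⊕ 77 = EA; E(K, EA) = 91.
C[2]: P[2] ⊕ 91 = 9D; E(K, 9D) = E6.
C[3]: P[3] ⊕ E6 = 1A; E(K, 1A) = 61.
C[4]: P[4] ⊕ 61 = 20; E(K, 20) = 5B.
C[5]: P[5] ⊕ 5B = 9B; E(K, 9B) = E0.
C[6]: P[6] ⊕ E0 = 85; E(K, 85) = FE.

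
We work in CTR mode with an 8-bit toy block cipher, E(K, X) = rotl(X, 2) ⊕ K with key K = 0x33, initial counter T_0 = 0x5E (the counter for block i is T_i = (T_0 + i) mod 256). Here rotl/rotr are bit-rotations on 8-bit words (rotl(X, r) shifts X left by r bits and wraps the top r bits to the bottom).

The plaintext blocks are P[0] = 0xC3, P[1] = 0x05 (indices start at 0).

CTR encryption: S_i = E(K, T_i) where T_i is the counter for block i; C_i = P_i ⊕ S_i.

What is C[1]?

C[1] = 0x4B

C[0]: T = 0x5E, S = E(K, T) = 0x4A; 0xC3 ⊕ 0x4A = 0x89.
C[1]: T = 0x5F, S = E(K, T) = 0x4E; 0x05 ⊕ 0x4E = 0x4B.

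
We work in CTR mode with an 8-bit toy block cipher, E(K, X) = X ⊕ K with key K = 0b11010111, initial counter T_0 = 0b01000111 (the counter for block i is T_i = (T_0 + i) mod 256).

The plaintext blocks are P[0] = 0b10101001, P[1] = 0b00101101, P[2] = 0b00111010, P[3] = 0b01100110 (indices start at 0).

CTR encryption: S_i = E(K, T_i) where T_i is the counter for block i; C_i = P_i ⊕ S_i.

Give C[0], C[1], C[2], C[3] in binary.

C[0]: T = 0b01000111, S = E(K, T) = 0b10010000; 0b10101001 ⊕ 0b10010000 = 0b00111001.
C[1]: T = 0b01001000, S = E(K, T) = 0b10011111; 0b00101101 ⊕ 0b10011111 = 0b10110010.
C[2]: T = 0b01001001, S = E(K, T) = 0b10011110; 0b00111010 ⊕ 0b10011110 = 0b10100100.
C[3]: T = 0b01001010, S = E(K, T) = 0b10011101; 0b01100110 ⊕ 0b10011101 = 0b11111011.

C[0] = 0b00111001, C[1] = 0b10110010, C[2] = 0b10100100, C[3] = 0b11111011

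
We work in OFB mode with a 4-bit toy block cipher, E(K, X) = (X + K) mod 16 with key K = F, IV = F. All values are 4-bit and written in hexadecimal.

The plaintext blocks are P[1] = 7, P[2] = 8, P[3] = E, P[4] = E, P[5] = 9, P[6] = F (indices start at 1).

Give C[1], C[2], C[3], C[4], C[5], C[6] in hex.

C[1] = 9, C[2] = 5, C[3] = 2, C[4] = 5, C[5] = 3, C[6] = 6

OFB encryption: S_i = E(K, S_{i−1}) with S_{0} = IV; C_i = P_i ⊕ S_i.
C[1]: S = E(K, F) = E; 7 ⊕ E = 9.
C[2]: S = E(K, E) = D; 8 ⊕ D = 5.
C[3]: S = E(K, D) = C; E ⊕ C = 2.
C[4]: S = E(K, C) = B; E ⊕ B = 5.
C[5]: S = E(K, B) = A; 9 ⊕ A = 3.
C[6]: S = E(K, A) = 9; F ⊕ 9 = 6.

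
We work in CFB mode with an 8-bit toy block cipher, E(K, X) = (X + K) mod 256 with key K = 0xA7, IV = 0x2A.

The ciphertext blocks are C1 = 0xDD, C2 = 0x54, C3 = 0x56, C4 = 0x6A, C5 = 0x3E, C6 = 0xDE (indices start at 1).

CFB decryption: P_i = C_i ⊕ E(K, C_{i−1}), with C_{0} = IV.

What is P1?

P1 = 0x0C

P1: E(K, 0x2A) = 0xD1; 0xDD ⊕ 0xD1 = 0x0C.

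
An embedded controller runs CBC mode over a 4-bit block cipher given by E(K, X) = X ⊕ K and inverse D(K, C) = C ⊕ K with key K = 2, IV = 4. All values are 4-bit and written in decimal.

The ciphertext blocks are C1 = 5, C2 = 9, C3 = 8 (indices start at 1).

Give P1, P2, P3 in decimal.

CBC decryption: P_i = D(K, C_i) ⊕ C_{i−1}, with C_{0} = IV.
P1: D(K, 5) = 7; 7 ⊕ 4 = 3.
P2: D(K, 9) = 11; 11 ⊕ 5 = 14.
P3: D(K, 8) = 10; 10 ⊕ 9 = 3.

P1 = 3, P2 = 14, P3 = 3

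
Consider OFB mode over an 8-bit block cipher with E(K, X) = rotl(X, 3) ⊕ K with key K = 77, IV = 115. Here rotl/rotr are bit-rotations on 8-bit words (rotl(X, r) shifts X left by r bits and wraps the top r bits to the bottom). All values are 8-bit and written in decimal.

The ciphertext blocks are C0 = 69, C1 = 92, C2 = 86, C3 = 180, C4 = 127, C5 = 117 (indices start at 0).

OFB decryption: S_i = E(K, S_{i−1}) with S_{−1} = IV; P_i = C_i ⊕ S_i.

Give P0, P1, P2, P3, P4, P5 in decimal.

P0: S = E(K, 115) = 214; 69 ⊕ 214 = 147.
P1: S = E(K, 214) = 251; 92 ⊕ 251 = 167.
P2: S = E(K, 251) = 146; 86 ⊕ 146 = 196.
P3: S = E(K, 146) = 217; 180 ⊕ 217 = 109.
P4: S = E(K, 217) = 131; 127 ⊕ 131 = 252.
P5: S = E(K, 131) = 81; 117 ⊕ 81 = 36.

P0 = 147, P1 = 167, P2 = 196, P3 = 109, P4 = 252, P5 = 36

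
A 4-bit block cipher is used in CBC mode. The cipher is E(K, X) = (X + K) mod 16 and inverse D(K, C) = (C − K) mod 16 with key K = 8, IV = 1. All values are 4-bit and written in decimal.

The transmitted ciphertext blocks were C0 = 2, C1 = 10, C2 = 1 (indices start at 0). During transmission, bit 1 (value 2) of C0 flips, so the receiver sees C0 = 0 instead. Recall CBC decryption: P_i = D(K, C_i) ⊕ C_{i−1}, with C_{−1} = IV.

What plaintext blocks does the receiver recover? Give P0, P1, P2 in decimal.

P0 = 9, P1 = 2, P2 = 3

Only C0 changed, to 0. In CBC, a change in C_i garbles P_i and flips the same bit in P_{i+1}. Decrypting the received ciphertext:
P0: D(K, 0) = 8; 8 ⊕ 1 = 9.
P1: D(K, 10) = 2; 2 ⊕ 0 = 2.
P2: D(K, 1) = 9; 9 ⊕ 10 = 3.
Blocks that differ from the original plaintext: P0, P1.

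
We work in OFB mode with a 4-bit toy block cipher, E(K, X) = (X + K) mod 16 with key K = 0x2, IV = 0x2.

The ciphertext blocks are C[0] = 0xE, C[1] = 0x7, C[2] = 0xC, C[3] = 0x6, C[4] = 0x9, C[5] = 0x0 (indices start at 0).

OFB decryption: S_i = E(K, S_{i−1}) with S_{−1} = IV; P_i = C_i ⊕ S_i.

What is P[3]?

P[3] = 0xC

P[0]: S = E(K, 0x2) = 0x4; 0xE ⊕ 0x4 = 0xA.
P[1]: S = E(K, 0x4) = 0x6; 0x7 ⊕ 0x6 = 0x1.
P[2]: S = E(K, 0x6) = 0x8; 0xC ⊕ 0x8 = 0x4.
P[3]: S = E(K, 0x8) = 0xA; 0x6 ⊕ 0xA = 0xC.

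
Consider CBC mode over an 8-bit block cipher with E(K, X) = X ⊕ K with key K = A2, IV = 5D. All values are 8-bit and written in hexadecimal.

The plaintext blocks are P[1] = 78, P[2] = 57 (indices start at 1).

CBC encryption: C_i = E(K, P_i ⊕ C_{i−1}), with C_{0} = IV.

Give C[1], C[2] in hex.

C[1] = 87, C[2] = 72

C[1]: P[1] ⊕ 5D = 25; E(K, 25) = 87.
C[2]: P[2] ⊕ 87 = D0; E(K, D0) = 72.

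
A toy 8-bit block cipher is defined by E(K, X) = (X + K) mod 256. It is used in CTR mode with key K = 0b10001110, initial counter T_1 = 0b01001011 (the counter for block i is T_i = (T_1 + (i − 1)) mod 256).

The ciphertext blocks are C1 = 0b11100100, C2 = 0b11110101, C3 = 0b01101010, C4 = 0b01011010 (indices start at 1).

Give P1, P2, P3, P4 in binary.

P1 = 0b00111101, P2 = 0b00101111, P3 = 0b10110001, P4 = 0b10000110

CTR decryption: S_i = E(K, T_i) where T_i is the counter for block i; P_i = C_i ⊕ S_i.
P1: T = 0b01001011, S = E(K, T) = 0b11011001; 0b11100100 ⊕ 0b11011001 = 0b00111101.
P2: T = 0b01001100, S = E(K, T) = 0b11011010; 0b11110101 ⊕ 0b11011010 = 0b00101111.
P3: T = 0b01001101, S = E(K, T) = 0b11011011; 0b01101010 ⊕ 0b11011011 = 0b10110001.
P4: T = 0b01001110, S = E(K, T) = 0b11011100; 0b01011010 ⊕ 0b11011100 = 0b10000110.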